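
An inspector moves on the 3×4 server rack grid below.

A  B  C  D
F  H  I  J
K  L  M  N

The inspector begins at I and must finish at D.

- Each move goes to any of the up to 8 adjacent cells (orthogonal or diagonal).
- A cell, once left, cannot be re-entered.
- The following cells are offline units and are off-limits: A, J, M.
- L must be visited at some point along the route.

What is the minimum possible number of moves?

4

Any route passes through L somewhere between I and D. Summing Chebyshev distances along the two legs (I → L → D) gives a lower bound of 1 + 2 = 3 moves.
The shortest route satisfying every rule uses 4 moves: I → L → H → C → D.
The no-revisit rule (legs can't share cells) pushes the minimum above the 3-move bound; an exhaustive check rules out every length from 3 to 3, leaving 4 as the minimum.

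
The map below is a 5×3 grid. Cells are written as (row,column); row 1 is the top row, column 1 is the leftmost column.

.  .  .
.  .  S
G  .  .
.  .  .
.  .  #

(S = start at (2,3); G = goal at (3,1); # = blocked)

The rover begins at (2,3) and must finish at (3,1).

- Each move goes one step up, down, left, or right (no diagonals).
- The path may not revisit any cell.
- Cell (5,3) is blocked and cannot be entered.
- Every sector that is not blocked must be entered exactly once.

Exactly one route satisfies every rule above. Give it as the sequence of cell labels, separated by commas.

(2,3), (1,3), (1,2), (1,1), (2,1), (2,2), (3,2), (3,3), (4,3), (4,2), (5,2), (5,1), (4,1), (3,1)

Need to visit all 14 open cells exactly once, starting at (2,3) and ending at (3,1).
Cell (1,3) has only two open neighbours ((2,3) and (1,2)), so the path must pass straight through it: one of those is the cell it's entered from and the other is where it exits.
Route from (2,3): up 1 to (1,3), left 2 to (1,1), down 1 to (2,1), right 1 to (2,2), down 1 to (3,2), right 1 to (3,3), down 1 to (4,3), left 1 to (4,2), down 1 to (5,2), left 1 to (5,1), up 2 to (3,1) — 13 moves in all.
Check: all 14 open cells covered.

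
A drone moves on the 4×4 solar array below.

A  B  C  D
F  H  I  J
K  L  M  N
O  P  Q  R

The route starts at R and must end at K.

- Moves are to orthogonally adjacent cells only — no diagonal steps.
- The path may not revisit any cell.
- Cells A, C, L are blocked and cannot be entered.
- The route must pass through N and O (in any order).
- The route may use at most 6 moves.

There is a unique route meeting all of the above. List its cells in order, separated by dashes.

R - N - M - Q - P - O - K

The 6-move cap with required stops at N, O leaves no slack for detours.
Route from R: up 1 to N, left 1 to M, down 1 to Q, left 2 to O, up 1 to K — 6 moves in all.
Check: all required cells visited; 6 ≤ 6 moves.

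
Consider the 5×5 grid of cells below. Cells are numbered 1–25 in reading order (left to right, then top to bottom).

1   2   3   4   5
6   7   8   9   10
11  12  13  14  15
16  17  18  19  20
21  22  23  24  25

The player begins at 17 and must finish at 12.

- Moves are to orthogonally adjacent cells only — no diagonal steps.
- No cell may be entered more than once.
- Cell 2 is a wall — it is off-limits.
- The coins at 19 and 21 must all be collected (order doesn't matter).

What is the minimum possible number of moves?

9

Any route passes through 19 and 21 in some order between 17 and 12. Summing Manhattan distances along each leg and taking the cheapest ordering (17 → 21 → 19 → 12) gives a lower bound of 2 + 4 + 3 = 9 moves.
A route of 9 moves achieves this: 17 → 16 → 21 → 22 → 23 → 18 → 19 → 14 → 13 → 12.
Since 9 matches the lower bound, it is optimal.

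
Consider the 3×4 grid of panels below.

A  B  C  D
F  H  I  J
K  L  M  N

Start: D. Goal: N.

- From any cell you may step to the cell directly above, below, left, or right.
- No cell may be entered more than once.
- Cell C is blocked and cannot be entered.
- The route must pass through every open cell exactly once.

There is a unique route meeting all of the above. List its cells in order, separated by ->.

D -> J -> I -> H -> B -> A -> F -> K -> L -> M -> N

Need to visit all 11 open cells exactly once, starting at D and ending at N.
Route from D: down 1 to J, left 2 to H, up 1 to B, left 1 to A, down 2 to K, right 3 to N — 10 moves in all.
Check: all 11 open cells covered.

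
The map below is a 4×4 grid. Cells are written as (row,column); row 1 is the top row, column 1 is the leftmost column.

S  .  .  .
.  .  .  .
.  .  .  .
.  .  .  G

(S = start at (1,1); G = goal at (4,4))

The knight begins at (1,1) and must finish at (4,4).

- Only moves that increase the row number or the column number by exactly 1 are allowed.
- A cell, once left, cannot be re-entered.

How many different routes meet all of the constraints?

A right/down-only route from (1,1) to (4,4) makes exactly 3 down-moves and 3 right-moves in some order.
With no other constraints that would be C(6,3) = 20 routes.
That gives 20 routes.

20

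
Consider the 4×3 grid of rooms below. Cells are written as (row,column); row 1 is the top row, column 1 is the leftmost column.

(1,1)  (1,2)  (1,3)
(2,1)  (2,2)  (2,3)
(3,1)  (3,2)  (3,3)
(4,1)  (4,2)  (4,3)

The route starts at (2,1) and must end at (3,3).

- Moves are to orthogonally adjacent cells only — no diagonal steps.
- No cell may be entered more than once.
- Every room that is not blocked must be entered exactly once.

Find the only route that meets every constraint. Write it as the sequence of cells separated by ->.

Need to visit all 12 open cells exactly once, starting at (2,1) and ending at (3,3).
Cell (4,3) has only two open neighbours ((3,3) and (4,2)), so the path must pass straight through it: one of those is the cell it's entered from and the other is where it exits.
Route from (2,1): up 1 to (1,1), right 2 to (1,3), down 1 to (2,3), left 1 to (2,2), down 1 to (3,2), left 1 to (3,1), down 1 to (4,1), right 2 to (4,3), up 1 to (3,3) — 11 moves in all.
Check: all 12 open cells covered.

(2,1) -> (1,1) -> (1,2) -> (1,3) -> (2,3) -> (2,2) -> (3,2) -> (3,1) -> (4,1) -> (4,2) -> (4,3) -> (3,3)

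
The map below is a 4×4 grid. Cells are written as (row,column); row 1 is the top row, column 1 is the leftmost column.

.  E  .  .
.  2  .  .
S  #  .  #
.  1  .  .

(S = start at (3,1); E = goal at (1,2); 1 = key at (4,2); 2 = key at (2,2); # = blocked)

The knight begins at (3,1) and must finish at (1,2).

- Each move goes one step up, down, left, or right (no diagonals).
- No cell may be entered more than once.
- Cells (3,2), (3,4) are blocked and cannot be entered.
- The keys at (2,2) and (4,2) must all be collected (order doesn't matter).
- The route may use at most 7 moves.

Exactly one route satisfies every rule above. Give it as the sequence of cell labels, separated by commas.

(3,1), (4,1), (4,2), (4,3), (3,3), (2,3), (2,2), (1,2)

The 7-move cap with required stops at (2,2), (4,2) leaves no slack for detours.
Route from (3,1): down to (4,1), 2× right (reaching (4,3)), 2× up (reaching (2,3)), left to (2,2), up to (1,2) — 7 moves in all.
Check: all required cells visited; 7 ≤ 7 moves.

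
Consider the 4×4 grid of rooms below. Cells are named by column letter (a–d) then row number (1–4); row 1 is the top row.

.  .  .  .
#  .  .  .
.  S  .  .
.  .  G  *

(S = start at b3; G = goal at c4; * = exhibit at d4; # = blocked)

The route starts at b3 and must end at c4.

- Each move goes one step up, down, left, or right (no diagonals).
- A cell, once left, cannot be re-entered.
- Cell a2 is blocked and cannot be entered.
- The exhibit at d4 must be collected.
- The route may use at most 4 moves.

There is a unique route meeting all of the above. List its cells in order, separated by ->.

The 4-move cap with required stops at d4 leaves no slack for detours.
Route from b3: right 2 to d3, down 1 to d4, left 1 to c4 — 4 moves in all.
Check: all required cells visited; 4 ≤ 4 moves.

b3 -> c3 -> d3 -> d4 -> c4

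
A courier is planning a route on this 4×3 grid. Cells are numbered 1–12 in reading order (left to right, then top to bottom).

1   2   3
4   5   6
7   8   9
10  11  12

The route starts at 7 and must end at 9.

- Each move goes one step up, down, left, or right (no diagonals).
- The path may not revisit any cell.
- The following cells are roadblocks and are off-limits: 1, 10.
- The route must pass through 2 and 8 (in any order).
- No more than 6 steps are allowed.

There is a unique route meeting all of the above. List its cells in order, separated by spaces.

The 6-move cap with required stops at 2, 8 leaves no slack for detours.
Route from 7: right to 8, 2× up (reaching 2), right to 3, 2× down (reaching 9) — 6 moves in all.
Check: all required cells visited; 6 ≤ 6 moves.

7 8 5 2 3 6 9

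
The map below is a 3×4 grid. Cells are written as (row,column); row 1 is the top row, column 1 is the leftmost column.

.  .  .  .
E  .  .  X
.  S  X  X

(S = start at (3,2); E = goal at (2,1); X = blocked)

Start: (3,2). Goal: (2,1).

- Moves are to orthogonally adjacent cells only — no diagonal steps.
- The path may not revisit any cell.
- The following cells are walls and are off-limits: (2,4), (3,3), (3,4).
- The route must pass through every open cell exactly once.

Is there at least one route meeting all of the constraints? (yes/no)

no

Cell (1,4) has only one open neighbour but is neither the start nor the goal, so a Hamiltonian route would have to both enter and leave it through the same neighbour — impossible without revisiting.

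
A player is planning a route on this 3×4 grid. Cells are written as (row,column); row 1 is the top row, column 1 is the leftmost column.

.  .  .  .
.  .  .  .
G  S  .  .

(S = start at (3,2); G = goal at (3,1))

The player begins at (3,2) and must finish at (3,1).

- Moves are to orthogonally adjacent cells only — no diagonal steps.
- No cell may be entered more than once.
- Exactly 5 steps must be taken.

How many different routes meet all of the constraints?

Need simple routes of exactly 5 moves from (3,2) to (3,1) (Manhattan distance 1, so 2 moves are spent on a detour and 2 undoing it).
Enumerating: (3,2) (2,2) (1,2) (1,1) (2,1) (3,1) | (3,2) (3,3) (2,3) (2,2) (2,1) (3,1).
That gives 2 routes.

2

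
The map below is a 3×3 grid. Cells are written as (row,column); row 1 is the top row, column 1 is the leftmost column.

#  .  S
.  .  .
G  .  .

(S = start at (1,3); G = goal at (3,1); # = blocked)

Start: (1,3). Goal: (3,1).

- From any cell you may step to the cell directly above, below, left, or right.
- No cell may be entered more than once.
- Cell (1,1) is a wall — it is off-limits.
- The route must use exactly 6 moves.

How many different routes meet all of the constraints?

2

Need simple routes of exactly 6 moves from (1,3) to (3,1) (Manhattan distance 4, so 1 moves are spent on a detour and 1 undoing it).
Enumerating: (1,3) (2,3) (3,3) (3,2) (2,2) (2,1) (3,1) | (1,3) (1,2) (2,2) (2,3) (3,3) (3,2) (3,1).
That gives 2 routes.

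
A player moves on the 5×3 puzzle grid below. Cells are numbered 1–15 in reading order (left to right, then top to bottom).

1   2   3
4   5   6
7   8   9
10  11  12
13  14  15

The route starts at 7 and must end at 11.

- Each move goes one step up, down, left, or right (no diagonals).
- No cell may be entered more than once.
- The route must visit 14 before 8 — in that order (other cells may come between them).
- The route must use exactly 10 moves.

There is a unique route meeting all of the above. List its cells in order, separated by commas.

7, 10, 13, 14, 15, 12, 9, 6, 5, 8, 11

The waypoints must appear in the order 14, 8, with no cell reused.
Route from 7: 2× down (reaching 13), 2× right (reaching 15), 3× up (reaching 6), left to 5, 2× down (reaching 11) — 10 moves in all.
Check: order respected (14 at step 3, 8 at step 9); 10 moves as required.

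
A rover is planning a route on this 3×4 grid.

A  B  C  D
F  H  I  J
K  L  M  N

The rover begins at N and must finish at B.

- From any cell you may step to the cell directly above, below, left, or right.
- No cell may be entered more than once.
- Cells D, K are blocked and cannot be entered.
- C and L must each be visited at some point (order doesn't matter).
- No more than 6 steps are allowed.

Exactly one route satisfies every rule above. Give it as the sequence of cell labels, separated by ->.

The budget equals the shortest possible length, so every move has to be on a shortest route through the required cells.
Route from N: 2× left (reaching L), up to H, right to I, up to C, left to B — 6 moves in all.
Check: all required cells visited; 6 ≤ 6 moves.

N -> M -> L -> H -> I -> C -> B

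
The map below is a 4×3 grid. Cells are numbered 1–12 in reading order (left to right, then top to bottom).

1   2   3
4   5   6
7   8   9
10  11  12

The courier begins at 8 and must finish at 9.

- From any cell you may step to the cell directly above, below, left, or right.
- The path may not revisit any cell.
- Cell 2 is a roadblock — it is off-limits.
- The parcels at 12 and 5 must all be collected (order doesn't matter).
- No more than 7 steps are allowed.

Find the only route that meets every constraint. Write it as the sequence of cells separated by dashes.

8 - 5 - 4 - 7 - 10 - 11 - 12 - 9

Any route must reach 12 and 5 and still end at 9 within 7 moves, so the order of the required stops is forced.
Route from 8: up to 5, left to 4, 2× down (reaching 10), 2× right (reaching 12), up to 9 — 7 moves in all.
Check: all required cells visited; 7 ≤ 7 moves.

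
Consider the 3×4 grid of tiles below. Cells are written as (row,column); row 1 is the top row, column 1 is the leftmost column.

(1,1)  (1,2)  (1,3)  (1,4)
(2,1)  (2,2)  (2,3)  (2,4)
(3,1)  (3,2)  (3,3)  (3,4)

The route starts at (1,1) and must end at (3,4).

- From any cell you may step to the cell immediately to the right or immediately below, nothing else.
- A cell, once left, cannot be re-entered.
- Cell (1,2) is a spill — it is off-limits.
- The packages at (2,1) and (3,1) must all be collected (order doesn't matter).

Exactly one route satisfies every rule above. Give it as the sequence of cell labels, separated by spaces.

Moves only go right or down, so the column and row indices never decrease.
Route from (1,1): down 2 to (3,1), right 3 to (3,4) — 5 moves in all.
Check: all required cells visited.

(1,1) (2,1) (3,1) (3,2) (3,3) (3,4)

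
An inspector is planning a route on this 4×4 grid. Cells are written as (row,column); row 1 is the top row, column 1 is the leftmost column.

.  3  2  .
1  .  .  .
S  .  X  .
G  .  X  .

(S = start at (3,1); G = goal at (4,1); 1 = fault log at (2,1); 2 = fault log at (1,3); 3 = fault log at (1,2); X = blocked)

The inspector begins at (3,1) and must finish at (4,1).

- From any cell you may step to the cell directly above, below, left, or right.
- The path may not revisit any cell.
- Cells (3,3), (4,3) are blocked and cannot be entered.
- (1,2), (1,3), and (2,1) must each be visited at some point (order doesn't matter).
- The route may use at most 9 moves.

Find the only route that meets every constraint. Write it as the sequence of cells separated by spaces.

The budget equals the shortest possible length, so every move has to be on a shortest route through the required cells.
Route from (3,1): 2× up (reaching (1,1)), 2× right (reaching (1,3)), down to (2,3), left to (2,2), 2× down (reaching (4,2)), left to (4,1) — 9 moves in all.
Check: all required cells visited; 9 ≤ 9 moves.

(3,1) (2,1) (1,1) (1,2) (1,3) (2,3) (2,2) (3,2) (4,2) (4,1)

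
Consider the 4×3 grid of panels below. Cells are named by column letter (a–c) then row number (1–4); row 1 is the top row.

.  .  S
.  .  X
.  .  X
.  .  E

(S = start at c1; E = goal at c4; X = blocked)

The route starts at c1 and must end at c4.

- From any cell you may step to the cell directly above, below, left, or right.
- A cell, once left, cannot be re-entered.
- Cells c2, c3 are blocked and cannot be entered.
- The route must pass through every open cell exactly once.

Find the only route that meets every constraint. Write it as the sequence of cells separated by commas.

c1, b1, a1, a2, b2, b3, a3, a4, b4, c4

Need to visit all 10 open cells exactly once, starting at c1 and ending at c4.
Cell a1 has only two open neighbours (a2 and b1), so the path must pass straight through it: one of those is the cell it's entered from and the other is where it exits.
Route from c1: left 2 to a1, down 1 to a2, right 1 to b2, down 1 to b3, left 1 to a3, down 1 to a4, right 2 to c4 — 9 moves in all.
Check: all 10 open cells covered.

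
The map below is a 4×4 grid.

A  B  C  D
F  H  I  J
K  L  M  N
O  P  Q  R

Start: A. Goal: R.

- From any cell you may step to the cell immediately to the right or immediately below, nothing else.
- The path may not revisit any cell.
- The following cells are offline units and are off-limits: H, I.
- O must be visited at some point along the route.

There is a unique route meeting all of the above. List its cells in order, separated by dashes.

A - F - K - O - P - Q - R

Moves only go right or down, so the column and row indices never decrease.
Route from A: down 3 to O, right 3 to R — 6 moves in all.
Check: all required cells visited.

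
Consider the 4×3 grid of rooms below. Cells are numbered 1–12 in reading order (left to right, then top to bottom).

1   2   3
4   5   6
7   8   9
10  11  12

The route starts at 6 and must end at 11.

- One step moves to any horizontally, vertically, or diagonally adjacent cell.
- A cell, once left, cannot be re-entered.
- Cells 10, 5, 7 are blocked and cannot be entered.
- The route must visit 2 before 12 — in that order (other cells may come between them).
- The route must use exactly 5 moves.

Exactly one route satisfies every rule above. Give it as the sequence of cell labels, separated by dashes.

6 - 2 - 4 - 8 - 12 - 11

The waypoints must appear in the order 2, 12, with no cell reused.
Route from 6: up-left to 2, down-left to 4, 2× down-right (reaching 12), left to 11 — 5 moves in all.
Check: order respected (2 at step 1, 12 at step 4); 5 moves as required.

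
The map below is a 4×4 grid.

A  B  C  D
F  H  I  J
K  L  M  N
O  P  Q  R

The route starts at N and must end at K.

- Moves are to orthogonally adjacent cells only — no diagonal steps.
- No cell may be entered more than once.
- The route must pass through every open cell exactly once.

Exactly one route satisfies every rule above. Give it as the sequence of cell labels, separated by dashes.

Need to visit all 16 open cells exactly once, starting at N and ending at K.
Cell D has only two open neighbours (J and C), so the path must pass straight through it: one of those is the cell it's entered from and the other is where it exits.
Route from N: down 1 to R, left 1 to Q, up 2 to I, right 1 to J, up 1 to D, left 3 to A, down 1 to F, right 1 to H, down 2 to P, left 1 to O, up 1 to K — 15 moves in all.
Check: all 16 open cells covered.

N - R - Q - M - I - J - D - C - B - A - F - H - L - P - O - K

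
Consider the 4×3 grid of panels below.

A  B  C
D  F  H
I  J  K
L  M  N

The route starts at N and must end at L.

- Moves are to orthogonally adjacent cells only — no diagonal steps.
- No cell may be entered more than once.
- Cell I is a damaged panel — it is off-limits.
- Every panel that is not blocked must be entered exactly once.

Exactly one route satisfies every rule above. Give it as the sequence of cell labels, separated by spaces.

Need to visit all 11 open cells exactly once, starting at N and ending at L.
Route from N: up 3 to C, left 2 to A, down 1 to D, right 1 to F, down 2 to M, left 1 to L — 10 moves in all.
Check: all 11 open cells covered.

N K H C B A D F J M L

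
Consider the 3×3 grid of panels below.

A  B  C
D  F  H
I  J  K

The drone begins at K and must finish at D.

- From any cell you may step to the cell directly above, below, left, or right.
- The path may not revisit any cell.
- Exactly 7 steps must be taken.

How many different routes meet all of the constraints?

2

Need simple routes of exactly 7 moves from K to D (Manhattan distance 3, so 2 moves are spent on a detour and 2 undoing it).
Enumerating: K H C B F J I D | K J F H C B A D.
That gives 2 routes.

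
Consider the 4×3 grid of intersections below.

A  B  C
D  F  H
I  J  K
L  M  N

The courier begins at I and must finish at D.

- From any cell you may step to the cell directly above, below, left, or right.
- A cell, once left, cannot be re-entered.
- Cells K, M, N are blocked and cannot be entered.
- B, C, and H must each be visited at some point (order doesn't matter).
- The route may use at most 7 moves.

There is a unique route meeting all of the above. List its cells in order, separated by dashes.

The 7-move cap with required stops at B, C, H leaves no slack for detours.
Route from I: right to J, up to F, right to H, up to C, 2× left (reaching A), down to D — 7 moves in all.
Check: all required cells visited; 7 ≤ 7 moves.

I - J - F - H - C - B - A - D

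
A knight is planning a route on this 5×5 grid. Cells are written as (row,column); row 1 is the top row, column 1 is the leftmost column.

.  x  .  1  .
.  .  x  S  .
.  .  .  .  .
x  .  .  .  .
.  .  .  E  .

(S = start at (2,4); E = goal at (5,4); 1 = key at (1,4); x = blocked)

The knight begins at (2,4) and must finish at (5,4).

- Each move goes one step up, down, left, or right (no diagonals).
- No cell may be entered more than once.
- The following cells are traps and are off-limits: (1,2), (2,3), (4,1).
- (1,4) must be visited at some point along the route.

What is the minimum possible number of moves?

7

Any route passes through (1,4) somewhere between (2,4) and (5,4). Summing Manhattan distances along the two legs ((2,4) → (1,4) → (5,4)) gives a lower bound of 1 + 4 = 5 moves.
The shortest route satisfying every rule uses 7 moves: (2,4) → (1,4) → (1,5) → (2,5) → (3,5) → (4,5) → (5,5) → (5,4).
The no-revisit rule (legs can't share cells) pushes the minimum above the 5-move bound; an exhaustive check rules out every length from 5 to 6, leaving 7 as the minimum.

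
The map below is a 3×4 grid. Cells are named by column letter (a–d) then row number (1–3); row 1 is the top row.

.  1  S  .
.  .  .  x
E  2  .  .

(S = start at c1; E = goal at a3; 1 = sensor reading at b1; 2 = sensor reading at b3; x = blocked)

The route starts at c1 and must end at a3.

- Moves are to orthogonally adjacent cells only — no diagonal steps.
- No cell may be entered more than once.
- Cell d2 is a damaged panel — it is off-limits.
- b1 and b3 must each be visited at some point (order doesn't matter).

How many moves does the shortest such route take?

Any route passes through b1 and b3 in some order between c1 and a3. Summing Manhattan distances along each leg and taking the cheapest ordering (c1 → b1 → b3 → a3) gives a lower bound of 1 + 2 + 1 = 4 moves.
A route of 4 moves achieves this: c1 → b1 → b2 → b3 → a3.
Since 4 matches the lower bound, it is optimal.

4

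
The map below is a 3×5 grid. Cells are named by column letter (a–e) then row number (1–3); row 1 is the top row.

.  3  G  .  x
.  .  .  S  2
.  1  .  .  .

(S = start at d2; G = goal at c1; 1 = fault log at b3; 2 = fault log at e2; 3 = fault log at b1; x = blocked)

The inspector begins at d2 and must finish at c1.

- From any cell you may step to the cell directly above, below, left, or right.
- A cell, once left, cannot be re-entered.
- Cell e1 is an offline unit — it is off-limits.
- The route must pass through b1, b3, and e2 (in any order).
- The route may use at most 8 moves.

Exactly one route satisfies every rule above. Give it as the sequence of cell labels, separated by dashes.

d2 - e2 - e3 - d3 - c3 - b3 - b2 - b1 - c1

The budget equals the shortest possible length, so every move has to be on a shortest route through the required cells.
Route from d2: right 1 to e2, down 1 to e3, left 3 to b3, up 2 to b1, right 1 to c1 — 8 moves in all.
Check: all required cells visited; 8 ≤ 8 moves.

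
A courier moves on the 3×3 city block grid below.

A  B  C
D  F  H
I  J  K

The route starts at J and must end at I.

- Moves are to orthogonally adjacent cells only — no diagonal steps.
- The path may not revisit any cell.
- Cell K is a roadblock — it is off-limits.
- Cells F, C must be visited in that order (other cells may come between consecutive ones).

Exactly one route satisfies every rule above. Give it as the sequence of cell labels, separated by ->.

The waypoints must appear in the order F, C, with no cell reused.
Route from J: up 1 to F, right 1 to H, up 1 to C, left 2 to A, down 2 to I — 7 moves in all.
Check: order respected (F at step 1, C at step 3).

J -> F -> H -> C -> B -> A -> D -> I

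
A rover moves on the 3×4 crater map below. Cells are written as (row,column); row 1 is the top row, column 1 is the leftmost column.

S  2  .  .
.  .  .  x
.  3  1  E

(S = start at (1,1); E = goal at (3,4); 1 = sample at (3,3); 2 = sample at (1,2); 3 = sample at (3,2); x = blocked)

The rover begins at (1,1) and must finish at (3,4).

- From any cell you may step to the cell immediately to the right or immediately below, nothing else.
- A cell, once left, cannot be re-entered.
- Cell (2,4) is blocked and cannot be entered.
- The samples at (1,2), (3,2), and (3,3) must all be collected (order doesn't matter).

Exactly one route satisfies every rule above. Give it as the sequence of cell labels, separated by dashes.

Moves only go right or down, so the column and row indices never decrease.
Route from (1,1): right 1 to (1,2), down 2 to (3,2), right 2 to (3,4) — 5 moves in all.
Check: all required cells visited.

(1,1) - (1,2) - (2,2) - (3,2) - (3,3) - (3,4)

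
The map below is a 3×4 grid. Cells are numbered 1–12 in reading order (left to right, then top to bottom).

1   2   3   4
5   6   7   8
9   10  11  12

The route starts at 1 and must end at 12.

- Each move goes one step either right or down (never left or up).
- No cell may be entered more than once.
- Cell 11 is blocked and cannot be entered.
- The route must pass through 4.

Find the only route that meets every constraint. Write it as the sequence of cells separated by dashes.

1 - 2 - 3 - 4 - 8 - 12

Moves only go right or down, so the column and row indices never decrease.
Route from 1: 3× right (reaching 4), 2× down (reaching 12) — 5 moves in all.
Check: all required cells visited.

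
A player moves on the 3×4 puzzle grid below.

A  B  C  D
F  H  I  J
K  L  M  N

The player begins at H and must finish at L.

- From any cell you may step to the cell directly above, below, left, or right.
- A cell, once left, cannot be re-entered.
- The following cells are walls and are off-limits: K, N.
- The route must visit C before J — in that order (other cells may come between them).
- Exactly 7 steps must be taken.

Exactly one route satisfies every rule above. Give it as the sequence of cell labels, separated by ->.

The waypoints must appear in the order C, J, with no cell reused.
Route from H: up 1 to B, right 2 to D, down 1 to J, left 1 to I, down 1 to M, left 1 to L — 7 moves in all.
Check: order respected (C at step 2, J at step 4); 7 moves as required.

H -> B -> C -> D -> J -> I -> M -> L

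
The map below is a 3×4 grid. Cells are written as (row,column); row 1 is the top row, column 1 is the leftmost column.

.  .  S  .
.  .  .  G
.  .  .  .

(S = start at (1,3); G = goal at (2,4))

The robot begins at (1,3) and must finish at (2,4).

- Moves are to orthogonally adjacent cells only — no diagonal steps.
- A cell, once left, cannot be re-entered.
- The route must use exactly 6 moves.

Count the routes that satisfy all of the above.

Need simple routes of exactly 6 moves from (1,3) to (2,4) (Manhattan distance 2, so 2 moves are spent on a detour and 2 undoing it).
Enumerating: (1,3) (2,3) (2,2) (3,2) (3,3) (3,4) (2,4) | (1,3) (1,2) (2,2) (3,2) (3,3) (2,3) (2,4) | (1,3) (1,2) (2,2) (3,2) (3,3) (3,4) (2,4) | (1,3) (1,2) (2,2) (2,3) (3,3) (3,4) (2,4) | (1,3) (1,2) (1,1) (2,1) (2,2) (2,3) (2,4).
That gives 5 routes.

5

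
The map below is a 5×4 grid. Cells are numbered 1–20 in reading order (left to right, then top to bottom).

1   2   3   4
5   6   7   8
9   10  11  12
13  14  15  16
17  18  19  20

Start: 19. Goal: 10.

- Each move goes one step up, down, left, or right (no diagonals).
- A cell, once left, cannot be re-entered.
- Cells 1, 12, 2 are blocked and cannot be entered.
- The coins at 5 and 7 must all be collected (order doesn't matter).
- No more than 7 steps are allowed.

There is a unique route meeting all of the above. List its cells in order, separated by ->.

19 -> 15 -> 11 -> 7 -> 6 -> 5 -> 9 -> 10

Any route must reach 5 and 7 and still end at 10 within 7 moves, so the order of the required stops is forced.
Route from 19: up 3 to 7, left 2 to 5, down 1 to 9, right 1 to 10 — 7 moves in all.
Check: all required cells visited; 7 ≤ 7 moves.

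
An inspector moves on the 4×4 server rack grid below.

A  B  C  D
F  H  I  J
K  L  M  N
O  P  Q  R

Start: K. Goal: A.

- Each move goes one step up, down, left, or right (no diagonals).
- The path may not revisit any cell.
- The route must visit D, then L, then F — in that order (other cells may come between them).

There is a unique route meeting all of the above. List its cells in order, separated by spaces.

The waypoints must appear in the order D, L, F, with no cell reused.
Route from K: down to O, 3× right (reaching R), 3× up (reaching D), left to C, 2× down (reaching M), left to L, up to H, left to F, up to A — 14 moves in all.
Check: order respected (D at step 7, L at step 11, F at step 13).

K O P Q R N J D C I M L H F A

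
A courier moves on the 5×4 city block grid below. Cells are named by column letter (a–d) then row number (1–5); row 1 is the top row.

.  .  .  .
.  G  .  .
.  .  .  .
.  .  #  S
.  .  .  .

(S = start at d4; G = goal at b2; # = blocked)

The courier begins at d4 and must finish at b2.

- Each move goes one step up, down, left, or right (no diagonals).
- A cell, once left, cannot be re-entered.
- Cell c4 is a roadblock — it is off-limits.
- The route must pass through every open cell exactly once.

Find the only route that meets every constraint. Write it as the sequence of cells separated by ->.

d4 -> d5 -> c5 -> b5 -> a5 -> a4 -> b4 -> b3 -> a3 -> a2 -> a1 -> b1 -> c1 -> d1 -> d2 -> d3 -> c3 -> c2 -> b2

Need to visit all 19 open cells exactly once, starting at d4 and ending at b2.
Route from d4: down to d5, 3× left (reaching a5), up to a4, right to b4, up to b3, left to a3, 2× up (reaching a1), 3× right (reaching d1), 2× down (reaching d3), left to c3, up to c2, left to b2 — 18 moves in all.
Check: all 19 open cells covered.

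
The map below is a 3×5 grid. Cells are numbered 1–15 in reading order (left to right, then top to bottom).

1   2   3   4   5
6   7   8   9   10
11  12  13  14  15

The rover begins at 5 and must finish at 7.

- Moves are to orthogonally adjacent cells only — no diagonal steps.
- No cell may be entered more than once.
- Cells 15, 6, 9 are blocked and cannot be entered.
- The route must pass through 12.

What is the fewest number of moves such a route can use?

6

Any route passes through 12 somewhere between 5 and 7. Summing Manhattan distances along the two legs (5 → 12 → 7) gives a lower bound of 5 + 1 = 6 moves.
A route of 6 moves achieves this: 5 → 4 → 3 → 8 → 13 → 12 → 7.
Since 6 matches the lower bound, it is optimal.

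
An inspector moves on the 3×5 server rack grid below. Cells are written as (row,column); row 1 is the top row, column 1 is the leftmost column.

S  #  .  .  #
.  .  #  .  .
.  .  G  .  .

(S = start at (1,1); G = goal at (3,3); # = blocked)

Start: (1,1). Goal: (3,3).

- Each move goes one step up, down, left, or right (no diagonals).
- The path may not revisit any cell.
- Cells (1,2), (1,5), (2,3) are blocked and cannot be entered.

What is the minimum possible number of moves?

4

The Manhattan distance from (1,1) to (3,3) is |1−3| + |1−3| = 4, so at least 4 moves are needed.
A route of 4 moves achieves this: (1,1) → (2,1) → (3,1) → (3,2) → (3,3).
Since 4 matches the lower bound, it is optimal.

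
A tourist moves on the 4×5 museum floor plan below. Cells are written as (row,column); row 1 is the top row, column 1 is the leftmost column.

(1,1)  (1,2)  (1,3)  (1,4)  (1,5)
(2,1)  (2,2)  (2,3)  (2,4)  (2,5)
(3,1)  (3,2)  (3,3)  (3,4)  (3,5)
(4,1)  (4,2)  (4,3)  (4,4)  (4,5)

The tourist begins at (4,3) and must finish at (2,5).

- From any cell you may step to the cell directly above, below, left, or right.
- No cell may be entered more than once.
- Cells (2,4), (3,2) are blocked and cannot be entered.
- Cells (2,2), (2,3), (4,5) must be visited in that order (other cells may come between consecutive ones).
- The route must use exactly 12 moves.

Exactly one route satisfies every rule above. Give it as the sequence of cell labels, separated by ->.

(4,3) -> (4,2) -> (4,1) -> (3,1) -> (2,1) -> (2,2) -> (2,3) -> (3,3) -> (3,4) -> (4,4) -> (4,5) -> (3,5) -> (2,5)

The waypoints must appear in the order (2,2), (2,3), (4,5), with no cell reused.
Route from (4,3): 2× left (reaching (4,1)), 2× up (reaching (2,1)), 2× right (reaching (2,3)), down to (3,3), right to (3,4), down to (4,4), right to (4,5), 2× up (reaching (2,5)) — 12 moves in all.
Check: order respected ((2,2) at step 5, (2,3) at step 6, (4,5) at step 10); 12 moves as required.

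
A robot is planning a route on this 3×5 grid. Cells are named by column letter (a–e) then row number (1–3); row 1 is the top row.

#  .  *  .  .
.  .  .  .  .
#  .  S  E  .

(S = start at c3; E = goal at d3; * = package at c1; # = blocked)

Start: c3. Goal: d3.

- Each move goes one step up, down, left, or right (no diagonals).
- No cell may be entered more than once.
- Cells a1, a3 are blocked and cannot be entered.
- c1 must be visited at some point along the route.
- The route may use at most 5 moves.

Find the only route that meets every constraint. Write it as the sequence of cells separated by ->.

The 5-move cap with required stops at c1 leaves no slack for detours.
Route from c3: 2× up (reaching c1), right to d1, 2× down (reaching d3) — 5 moves in all.
Check: all required cells visited; 5 ≤ 5 moves.

c3 -> c2 -> c1 -> d1 -> d2 -> d3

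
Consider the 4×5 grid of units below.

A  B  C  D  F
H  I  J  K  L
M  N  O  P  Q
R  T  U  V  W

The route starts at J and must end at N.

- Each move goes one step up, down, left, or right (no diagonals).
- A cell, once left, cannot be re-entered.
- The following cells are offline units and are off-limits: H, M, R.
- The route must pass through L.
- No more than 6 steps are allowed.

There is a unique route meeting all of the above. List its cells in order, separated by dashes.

The budget equals the shortest possible length, so every move has to be on a shortest route through the required cells.
Route from J: right 2 to L, down 1 to Q, left 3 to N — 6 moves in all.
Check: all required cells visited; 6 ≤ 6 moves.

J - K - L - Q - P - O - N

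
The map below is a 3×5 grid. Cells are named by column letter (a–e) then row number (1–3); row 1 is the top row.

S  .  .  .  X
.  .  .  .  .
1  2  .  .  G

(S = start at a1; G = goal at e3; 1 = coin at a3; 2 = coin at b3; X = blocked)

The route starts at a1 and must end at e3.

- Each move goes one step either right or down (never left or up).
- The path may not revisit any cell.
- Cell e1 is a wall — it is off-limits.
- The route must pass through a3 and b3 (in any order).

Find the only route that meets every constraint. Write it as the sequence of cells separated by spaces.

Moves only go right or down, so the column and row indices never decrease.
Route from a1: down 2 to a3, right 4 to e3 — 6 moves in all.
Check: all required cells visited.

a1 a2 a3 b3 c3 d3 e3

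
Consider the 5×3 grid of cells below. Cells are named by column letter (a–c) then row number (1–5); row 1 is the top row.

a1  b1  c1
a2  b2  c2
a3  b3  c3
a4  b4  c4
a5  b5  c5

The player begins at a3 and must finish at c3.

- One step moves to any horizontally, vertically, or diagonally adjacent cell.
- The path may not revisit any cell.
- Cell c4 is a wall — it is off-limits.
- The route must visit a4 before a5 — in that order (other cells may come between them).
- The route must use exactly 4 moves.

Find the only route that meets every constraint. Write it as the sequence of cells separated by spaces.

a3 a4 a5 b4 c3

The waypoints must appear in the order a4, a5, with no cell reused.
Route from a3: 2× down (reaching a5), 2× up-right (reaching c3) — 4 moves in all.
Check: order respected (a4 at step 1, a5 at step 2); 4 moves as required.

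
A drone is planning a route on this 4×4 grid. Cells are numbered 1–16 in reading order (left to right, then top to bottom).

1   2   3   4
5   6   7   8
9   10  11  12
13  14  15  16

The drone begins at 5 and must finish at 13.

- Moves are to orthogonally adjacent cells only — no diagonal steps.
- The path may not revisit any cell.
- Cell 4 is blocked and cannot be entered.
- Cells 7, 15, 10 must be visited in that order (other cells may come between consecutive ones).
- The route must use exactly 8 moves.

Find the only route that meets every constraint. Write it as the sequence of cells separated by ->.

The waypoints must appear in the order 7, 15, 10, with no cell reused.
Route from 5: 2× right (reaching 7), 2× down (reaching 15), left to 14, up to 10, left to 9, down to 13 — 8 moves in all.
Check: order respected (7 at step 2, 15 at step 4, 10 at step 6); 8 moves as required.

5 -> 6 -> 7 -> 11 -> 15 -> 14 -> 10 -> 9 -> 13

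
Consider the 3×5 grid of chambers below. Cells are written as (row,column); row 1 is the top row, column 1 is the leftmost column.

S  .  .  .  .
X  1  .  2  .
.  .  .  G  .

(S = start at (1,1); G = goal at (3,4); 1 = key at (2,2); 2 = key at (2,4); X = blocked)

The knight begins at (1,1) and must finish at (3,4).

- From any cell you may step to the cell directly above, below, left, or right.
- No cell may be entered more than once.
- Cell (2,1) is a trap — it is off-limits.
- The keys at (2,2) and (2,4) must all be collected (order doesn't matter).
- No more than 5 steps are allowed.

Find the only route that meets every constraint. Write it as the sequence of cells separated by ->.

Any route must reach (2,2) and (2,4) and still end at (3,4) within 5 moves, so the order of the required stops is forced.
Route from (1,1): right 1 to (1,2), down 1 to (2,2), right 2 to (2,4), down 1 to (3,4) — 5 moves in all.
Check: all required cells visited; 5 ≤ 5 moves.

(1,1) -> (1,2) -> (2,2) -> (2,3) -> (2,4) -> (3,4)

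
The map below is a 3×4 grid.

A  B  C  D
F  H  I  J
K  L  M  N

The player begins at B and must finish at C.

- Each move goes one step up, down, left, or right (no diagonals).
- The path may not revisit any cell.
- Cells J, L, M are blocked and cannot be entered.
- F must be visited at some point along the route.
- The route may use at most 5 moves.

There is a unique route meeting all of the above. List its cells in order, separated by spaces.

The budget equals the shortest possible length, so every move has to be on a shortest route through the required cells.
Route from B: left to A, down to F, 2× right (reaching I), up to C — 5 moves in all.
Check: all required cells visited; 5 ≤ 5 moves.

B A F H I C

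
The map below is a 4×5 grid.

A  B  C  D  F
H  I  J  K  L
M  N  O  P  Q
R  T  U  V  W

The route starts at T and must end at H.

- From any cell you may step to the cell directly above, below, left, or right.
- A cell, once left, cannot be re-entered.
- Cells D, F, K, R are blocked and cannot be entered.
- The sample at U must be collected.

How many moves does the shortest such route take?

5

Any route passes through U somewhere between T and H. Summing Manhattan distances along the two legs (T → U → H) gives a lower bound of 1 + 4 = 5 moves.
A route of 5 moves achieves this: T → U → O → J → I → H.
Since 5 matches the lower bound, it is optimal.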